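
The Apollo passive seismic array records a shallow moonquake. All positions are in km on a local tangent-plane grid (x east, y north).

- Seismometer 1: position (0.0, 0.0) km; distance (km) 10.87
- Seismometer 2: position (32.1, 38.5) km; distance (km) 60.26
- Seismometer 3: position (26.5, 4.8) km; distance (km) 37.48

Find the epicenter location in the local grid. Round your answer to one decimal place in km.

Circle about each station: x² + y² = 10.87²; (x − 32.1)² + (y − 38.5)² = 60.26²; (x − 26.5)² + (y − 4.8)² = 37.48².
Subtracting the Seismometer 1 equation from the Seismometer 2 and Seismometer 3 equations removes the quadratic terms:
64.2 x + 77.0 y = -1000.45
53.0 x + 9.6 y = -561.30
Solving the 2×2 system: x ≈ -9.7, y ≈ -4.9 km.

(-9.7, -4.9)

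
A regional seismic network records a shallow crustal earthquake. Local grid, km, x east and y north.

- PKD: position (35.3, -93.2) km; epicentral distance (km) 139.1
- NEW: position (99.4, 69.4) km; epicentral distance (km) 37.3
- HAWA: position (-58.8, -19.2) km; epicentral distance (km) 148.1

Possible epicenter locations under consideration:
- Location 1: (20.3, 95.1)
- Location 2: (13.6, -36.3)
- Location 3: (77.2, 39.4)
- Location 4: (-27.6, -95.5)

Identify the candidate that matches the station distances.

Location 3

For each candidate, compare |candidate − station| to the reported distance:
Location 1: residuals PKD 49.8, NEW 45.9, HAWA 9.1 → max 49.8 km
Location 2: residuals PKD 78.2, NEW 98.8, HAWA 73.7 → max 98.8 km
Location 3: residuals PKD 0.0, NEW 0.0, HAWA 0.0 → max 0.0 km
Location 4: residuals PKD 76.2, NEW 170.8, HAWA 65.7 → max 170.8 km
Only Location 3 has all residuals ≈ 0.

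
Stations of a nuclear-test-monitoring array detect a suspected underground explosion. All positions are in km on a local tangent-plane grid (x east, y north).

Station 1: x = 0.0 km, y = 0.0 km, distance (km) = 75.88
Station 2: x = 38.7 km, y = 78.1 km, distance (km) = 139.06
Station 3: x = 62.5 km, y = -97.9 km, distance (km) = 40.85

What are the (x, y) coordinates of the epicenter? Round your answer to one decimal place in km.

(45.4, -60.8)

Circle about each station: x² + y² = 75.88²; (x − 38.7)² + (y − 78.1)² = 139.06²; (x − 62.5)² + (y + 97.9)² = 40.85².
Subtracting pairs of circle equations eliminates x²+y² and gives linear equations (the radical axes):
77.4 x + 156.2 y = -5982.61
125.0 x − 195.8 y = 17579.71
Solving the 2×2 system: x ≈ 45.4, y ≈ -60.8 km.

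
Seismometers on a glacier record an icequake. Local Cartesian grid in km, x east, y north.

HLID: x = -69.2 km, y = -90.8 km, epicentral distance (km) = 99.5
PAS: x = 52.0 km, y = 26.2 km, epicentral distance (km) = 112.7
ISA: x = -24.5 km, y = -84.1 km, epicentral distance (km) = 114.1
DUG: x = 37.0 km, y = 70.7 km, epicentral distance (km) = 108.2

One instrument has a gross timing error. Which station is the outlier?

Solve using three stations at a time. Using PAS, ISA, DUG (subtract circle equations pairwise → linear system) gives (x, y) ≈ (-60.7, 24.1).
Distances from that point to each station vs reported:
  HLID: calculated 115.3 vs reported 99.5 → residual 15.8 km
  PAS: calculated 112.8 vs reported 112.7 → residual 0.1 km
  ISA: calculated 114.2 vs reported 114.1 → residual 0.1 km
  DUG: calculated 108.3 vs reported 108.2 → residual 0.1 km
PAS, ISA, DUG are mutually consistent (residuals ≈ 0); HLID is off by 15.8 km.

HLID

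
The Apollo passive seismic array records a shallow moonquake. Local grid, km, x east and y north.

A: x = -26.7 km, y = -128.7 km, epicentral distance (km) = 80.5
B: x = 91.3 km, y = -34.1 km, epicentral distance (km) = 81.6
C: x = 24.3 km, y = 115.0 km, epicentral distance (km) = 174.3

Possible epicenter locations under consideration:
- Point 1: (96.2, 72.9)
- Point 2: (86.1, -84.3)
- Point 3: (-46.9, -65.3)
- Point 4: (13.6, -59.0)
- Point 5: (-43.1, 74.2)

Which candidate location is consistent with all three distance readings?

Point 4

For each candidate, compare |candidate − station| to the reported distance:
Point 1: residuals A 155.6, B 25.5, C 91.0 → max 155.6 km
Point 2: residuals A 40.7, B 31.1, C 34.4 → max 40.7 km
Point 3: residuals A 14.0, B 60.1, C 19.5 → max 60.1 km
Point 4: residuals A 0.0, B 0.0, C 0.0 → max 0.0 km
Point 5: residuals A 123.1, B 91.0, C 95.5 → max 123.1 km
Only Point 4 has all residuals ≈ 0.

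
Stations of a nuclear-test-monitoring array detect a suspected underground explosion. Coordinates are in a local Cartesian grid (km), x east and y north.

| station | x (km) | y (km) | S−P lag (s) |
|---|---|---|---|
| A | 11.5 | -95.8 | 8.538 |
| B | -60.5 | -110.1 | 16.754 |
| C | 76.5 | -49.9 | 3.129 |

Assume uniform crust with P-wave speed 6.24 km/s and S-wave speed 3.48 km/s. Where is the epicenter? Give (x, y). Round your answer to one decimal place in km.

Distance from S−P lag: d = Δt · v_P v_S / (v_P − v_S) = Δt · (6.24·3.48)/(6.24−3.48) ≈ 7.8678·Δt.
So d_A = 67.18, d_B = 131.82, d_C = 24.62 km.
Circle about each station: (x − 11.5)² + (y + 95.8)² = 67.18²; (x + 60.5)² + (y + 110.1)² = 131.82²; (x − 76.5)² + (y + 49.9)² = 24.62².
Subtracting the A equation from the B and C equations removes the quadratic terms:
-144.0 x − 28.6 y = -6390.99
130.0 x + 91.8 y = 2939.38
Solving the 2×2 system: x ≈ 52.9, y ≈ -42.9 km.

(52.9, -42.9)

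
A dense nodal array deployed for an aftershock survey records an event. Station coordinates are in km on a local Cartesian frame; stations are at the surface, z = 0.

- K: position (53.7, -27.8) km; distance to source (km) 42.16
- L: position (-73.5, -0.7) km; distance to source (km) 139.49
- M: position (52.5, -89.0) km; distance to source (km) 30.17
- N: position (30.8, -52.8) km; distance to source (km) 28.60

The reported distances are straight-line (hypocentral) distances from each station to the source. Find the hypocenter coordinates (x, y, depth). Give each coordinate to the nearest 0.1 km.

x ≈ 48.7 km, y ≈ -65.4 km, depth ≈ 18.4 km

Each station gives a sphere (x−x_i)² + (y−y_i)² + z² = d_i² (stations at z=0).
Subtracting the K sphere from L and M: z² cancels, leaving linear equations in x and y:
-254.4 x + 54.2 y = -15933.78
-2.4 x − 122.4 y = 7887.96
Solving: x ≈ 48.700, y ≈ -65.399 km (keep extra digits for the depth step; rounded: 48.7, -65.4).
Then from the K sphere: z² = 42.16² − (x − 53.7)² − (y + 27.8)² with x = 48.700, y = -65.399, so z ≈ 18.406 ≈ 18.4 km.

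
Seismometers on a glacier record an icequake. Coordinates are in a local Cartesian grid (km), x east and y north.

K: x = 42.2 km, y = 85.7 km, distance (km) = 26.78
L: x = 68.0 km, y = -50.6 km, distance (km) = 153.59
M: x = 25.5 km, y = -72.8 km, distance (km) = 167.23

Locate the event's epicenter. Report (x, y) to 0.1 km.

x ≈ 16.8 km, y ≈ 94.2 km

Circle about each station: (x − 42.2)² + (y − 85.7)² = 26.78²; (x − 68.0)² + (y + 50.6)² = 153.59²; (x − 25.5)² + (y + 72.8)² = 167.23².
Subtracting the K equation from the L and M equations removes the quadratic terms:
51.6 x − 272.6 y = -24813.69
-33.4 x − 317.0 y = -30423.94
Solving the 2×2 system: x ≈ 16.8, y ≈ 94.2 km.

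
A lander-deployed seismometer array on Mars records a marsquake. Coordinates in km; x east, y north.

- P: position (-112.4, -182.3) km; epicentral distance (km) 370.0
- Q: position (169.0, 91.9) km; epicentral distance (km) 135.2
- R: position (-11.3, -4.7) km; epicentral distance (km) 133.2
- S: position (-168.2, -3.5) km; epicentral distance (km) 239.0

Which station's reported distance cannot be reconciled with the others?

P

Solve using three stations at a time. Using Q, R, S (subtract circle equations pairwise → linear system) gives (x, y) ≈ (36.7, 119.5).
Distances from that point to each station vs reported:
  P: calculated 336.6 vs reported 370.0 → residual 33.4 km
  Q: calculated 135.2 vs reported 135.2 → residual 0.0 km
  R: calculated 133.2 vs reported 133.2 → residual 0.0 km
  S: calculated 239.0 vs reported 239.0 → residual 0.0 km
Q, R, S are mutually consistent (residuals ≈ 0); P is off by 33.4 km.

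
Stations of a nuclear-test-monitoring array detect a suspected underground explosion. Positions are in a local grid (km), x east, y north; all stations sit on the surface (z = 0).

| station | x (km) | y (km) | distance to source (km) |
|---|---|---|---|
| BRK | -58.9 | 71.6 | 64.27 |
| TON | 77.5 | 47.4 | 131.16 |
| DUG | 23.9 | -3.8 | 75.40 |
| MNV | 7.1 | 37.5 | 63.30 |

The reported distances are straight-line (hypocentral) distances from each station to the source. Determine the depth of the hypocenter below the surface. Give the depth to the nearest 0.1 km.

20.1 km

Each station gives a sphere (x−x_i)² + (y−y_i)² + z² = d_i² (stations at z=0).
Subtracting the BRK sphere from TON and DUG: z² cancels, leaving linear equations in x and y:
272.8 x − 48.4 y = -13415.07
165.6 x − 150.8 y = -9564.65
Solving: x ≈ -47.099, y ≈ 11.705 km (keep extra digits for the depth step; rounded: -47.1, 11.7).
Then from the BRK sphere: z² = 64.27² − (x + 58.9)² − (y − 71.6)² with x = -47.099, y = 11.705, so z ≈ 20.099 ≈ 20.1 km.
Check against MNV (with the unrounded solution): distance 63.30 ≈ 63.30 km. ✓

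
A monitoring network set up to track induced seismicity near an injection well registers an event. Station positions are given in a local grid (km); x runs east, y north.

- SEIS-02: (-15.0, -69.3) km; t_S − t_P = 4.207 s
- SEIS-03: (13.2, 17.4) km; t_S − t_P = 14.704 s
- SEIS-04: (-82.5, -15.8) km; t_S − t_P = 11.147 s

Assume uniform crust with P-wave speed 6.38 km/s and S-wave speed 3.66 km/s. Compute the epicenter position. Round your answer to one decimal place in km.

(-35.4, -99.1)

Distance from S−P lag: d = Δt · v_P v_S / (v_P − v_S) = Δt · (6.38·3.66)/(6.38−3.66) ≈ 8.5849·Δt.
So d_SEIS-02 = 36.12, d_SEIS-03 = 126.23, d_SEIS-04 = 95.70 km.
Circle about each station: (x + 15.0)² + (y + 69.3)² = 36.12²; (x − 13.2)² + (y − 17.4)² = 126.23²; (x + 82.5)² + (y + 15.8)² = 95.70².
Subtracting pairs of circle equations eliminates x²+y² and gives linear equations (the radical axes):
56.4 x + 173.4 y = -19179.85
-135.0 x + 107.0 y = -5825.44
Solving the 2×2 system: x ≈ -35.4, y ≈ -99.1 km.
Check against SEIS-02 (with the unrounded x, y): √((x + 15.0)²+(y + 69.3)²) = 36.11 ≈ 36.12 km. ✓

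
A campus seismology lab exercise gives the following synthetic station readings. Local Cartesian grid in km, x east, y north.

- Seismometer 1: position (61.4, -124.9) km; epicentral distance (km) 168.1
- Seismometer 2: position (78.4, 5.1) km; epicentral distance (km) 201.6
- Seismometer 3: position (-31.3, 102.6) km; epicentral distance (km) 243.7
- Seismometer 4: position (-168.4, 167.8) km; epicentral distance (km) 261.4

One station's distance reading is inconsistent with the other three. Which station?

Solve using three stations at a time. Using Seismometer 1, Seismometer 2, Seismometer 4 (subtract circle equations pairwise → linear system) gives (x, y) ≈ (-102.0, -85.1).
Distances from that point to each station vs reported:
  Seismometer 1: calculated 168.2 vs reported 168.1 → residual 0.1 km
  Seismometer 2: calculated 201.7 vs reported 201.6 → residual 0.1 km
  Seismometer 3: calculated 200.5 vs reported 243.7 → residual 43.2 km
  Seismometer 4: calculated 261.4 vs reported 261.4 → residual 0.0 km
Seismometer 1, Seismometer 2, Seismometer 4 are mutually consistent (residuals ≈ 0); Seismometer 3 is off by 43.2 km.

Seismometer 3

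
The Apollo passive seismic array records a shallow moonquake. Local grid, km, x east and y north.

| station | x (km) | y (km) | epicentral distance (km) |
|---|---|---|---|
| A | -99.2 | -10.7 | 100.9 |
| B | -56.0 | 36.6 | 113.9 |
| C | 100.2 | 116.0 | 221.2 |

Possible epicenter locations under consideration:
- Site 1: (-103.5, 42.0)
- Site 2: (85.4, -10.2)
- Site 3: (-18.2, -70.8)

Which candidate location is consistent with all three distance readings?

Site 3

For each candidate, compare |candidate − station| to the reported distance:
Site 1: residuals A 48.0, B 66.1, C 4.5 → max 66.1 km
Site 2: residuals A 83.7, B 35.0, C 94.1 → max 94.1 km
Site 3: residuals A 0.0, B 0.0, C 0.0 → max 0.0 km
Only Site 3 has all residuals ≈ 0.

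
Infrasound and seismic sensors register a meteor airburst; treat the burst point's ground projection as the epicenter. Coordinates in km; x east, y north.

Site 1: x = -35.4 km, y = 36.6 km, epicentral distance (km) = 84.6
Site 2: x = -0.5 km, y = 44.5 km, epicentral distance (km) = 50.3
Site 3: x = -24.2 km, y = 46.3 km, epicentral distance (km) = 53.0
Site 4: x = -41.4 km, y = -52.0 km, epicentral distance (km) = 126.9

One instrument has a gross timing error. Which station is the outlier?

Solve using three stations at a time. Using Site 1, Site 2, Site 4 (subtract circle equations pairwise → linear system) gives (x, y) ≈ (49.2, 36.9).
Distances from that point to each station vs reported:
  Site 1: calculated 84.6 vs reported 84.6 → residual 0.0 km
  Site 2: calculated 50.3 vs reported 50.3 → residual 0.0 km
  Site 3: calculated 74.0 vs reported 53.0 → residual 21.0 km
  Site 4: calculated 126.9 vs reported 126.9 → residual 0.0 km
Site 1, Site 2, Site 4 are mutually consistent (residuals ≈ 0); Site 3 is off by 21.0 km.

Site 3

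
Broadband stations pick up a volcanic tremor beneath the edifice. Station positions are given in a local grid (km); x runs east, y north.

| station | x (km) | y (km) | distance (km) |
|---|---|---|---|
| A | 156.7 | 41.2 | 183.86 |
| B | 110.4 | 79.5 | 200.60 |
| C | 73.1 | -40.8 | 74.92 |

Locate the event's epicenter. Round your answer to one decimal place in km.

Circle about each station: (x − 156.7)² + (y − 41.2)² = 183.86²; (x − 110.4)² + (y − 79.5)² = 200.60²; (x − 73.1)² + (y + 40.8)² = 74.92².
Subtracting the A equation from the B and C equations removes the quadratic terms:
-92.6 x + 76.6 y = -14179.78
-167.2 x − 164.0 y = 8947.41
Solving the 2×2 system: x ≈ 58.6, y ≈ -114.3 km.

x ≈ 58.6 km, y ≈ -114.3 km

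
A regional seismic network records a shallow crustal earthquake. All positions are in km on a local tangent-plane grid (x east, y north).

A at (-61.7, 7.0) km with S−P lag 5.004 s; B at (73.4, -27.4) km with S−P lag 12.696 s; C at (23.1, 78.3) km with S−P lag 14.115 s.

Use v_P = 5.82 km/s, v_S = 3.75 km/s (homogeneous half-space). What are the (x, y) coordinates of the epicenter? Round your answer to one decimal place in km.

(-59.2, -45.7)

Distance from S−P lag: d = Δt · v_P v_S / (v_P − v_S) = Δt · (5.82·3.75)/(5.82−3.75) ≈ 10.5435·Δt.
So d_A = 52.76, d_B = 133.86, d_C = 148.82 km.
Circle about each station: (x + 61.7)² + (y − 7.0)² = 52.76²; (x − 73.4)² + (y + 27.4)² = 133.86²; (x − 23.1)² + (y − 78.3)² = 148.82².
Subtracting the A equation from the B and C equations removes the quadratic terms:
270.2 x − 68.8 y = -12852.45
169.6 x + 142.6 y = -16555.16
Solving the 2×2 system: x ≈ -59.2, y ≈ -45.7 km.
Check against A (with the unrounded x, y): √((x + 61.7)²+(y − 7.0)²) = 52.75 ≈ 52.76 km. ✓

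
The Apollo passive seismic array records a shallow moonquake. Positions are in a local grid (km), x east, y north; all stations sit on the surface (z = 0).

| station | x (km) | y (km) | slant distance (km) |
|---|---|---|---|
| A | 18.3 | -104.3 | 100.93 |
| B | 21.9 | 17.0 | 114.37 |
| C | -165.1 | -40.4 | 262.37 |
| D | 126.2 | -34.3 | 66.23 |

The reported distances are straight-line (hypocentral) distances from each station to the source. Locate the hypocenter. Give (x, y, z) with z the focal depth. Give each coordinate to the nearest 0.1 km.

Each station gives a sphere (x−x_i)² + (y−y_i)² + z² = d_i² (stations at z=0).
Subtracting the A sphere from B and C: z² cancels, leaving linear equations in x and y:
7.2 x + 242.6 y = -13338.40
-366.8 x + 127.8 y = -40974.36
Solving: x ≈ 91.604, y ≈ -57.700 km (keep extra digits for the depth step; rounded: 91.6, -57.7).
Then from the A sphere: z² = 100.93² − (x − 18.3)² − (y + 104.3)² with x = 91.604, y = -57.700, so z ≈ 51.399 ≈ 51.4 km.
Check against D (with the unrounded solution): distance 66.23 ≈ 66.23 km. ✓

x ≈ 91.6 km, y ≈ -57.7 km, depth ≈ 51.4 km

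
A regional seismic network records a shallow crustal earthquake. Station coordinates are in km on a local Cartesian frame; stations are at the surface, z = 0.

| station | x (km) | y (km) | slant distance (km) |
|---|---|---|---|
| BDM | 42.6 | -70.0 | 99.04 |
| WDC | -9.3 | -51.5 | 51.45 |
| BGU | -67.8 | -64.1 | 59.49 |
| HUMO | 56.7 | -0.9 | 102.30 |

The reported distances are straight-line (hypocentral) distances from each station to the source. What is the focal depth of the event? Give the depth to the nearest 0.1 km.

depth ≈ 30.5 km

Each station gives a sphere (x−x_i)² + (y−y_i)² + z² = d_i² (stations at z=0).
Subtracting the BDM sphere from WDC and BGU: z² cancels, leaving linear equations in x and y:
-103.8 x + 37.0 y = 3185.80
-220.8 x + 11.8 y = 8260.75
Solving: x ≈ -38.598, y ≈ -22.181 km (keep extra digits for the depth step; rounded: -38.6, -22.2).
Then from the BDM sphere: z² = 99.04² − (x − 42.6)² − (y + 70.0)² with x = -38.598, y = -22.181, so z ≈ 30.482 ≈ 30.5 km.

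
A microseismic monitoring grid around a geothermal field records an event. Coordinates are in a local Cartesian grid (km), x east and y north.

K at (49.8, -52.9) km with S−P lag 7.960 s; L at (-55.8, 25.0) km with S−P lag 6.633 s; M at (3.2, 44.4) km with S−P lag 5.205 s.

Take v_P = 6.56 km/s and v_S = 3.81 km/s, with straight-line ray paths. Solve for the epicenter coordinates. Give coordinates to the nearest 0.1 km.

Distance from S−P lag: d = Δt · v_P v_S / (v_P − v_S) = Δt · (6.56·3.81)/(6.56−3.81) ≈ 9.0886·Δt.
So d_K = 72.35, d_L = 60.28, d_M = 47.31 km.
Circle about each station: (x − 49.8)² + (y + 52.9)² = 72.35²; (x + 55.8)² + (y − 25.0)² = 60.28²; (x − 3.2)² + (y − 44.4)² = 47.31².
Subtracting pairs of circle equations eliminates x²+y² and gives linear equations (the radical axes):
-211.2 x + 155.8 y = 61.03
-93.2 x + 194.6 y = -300.56
Solving the 2×2 system: x ≈ -2.2, y ≈ -2.6 km.

x ≈ -2.2 km, y ≈ -2.6 km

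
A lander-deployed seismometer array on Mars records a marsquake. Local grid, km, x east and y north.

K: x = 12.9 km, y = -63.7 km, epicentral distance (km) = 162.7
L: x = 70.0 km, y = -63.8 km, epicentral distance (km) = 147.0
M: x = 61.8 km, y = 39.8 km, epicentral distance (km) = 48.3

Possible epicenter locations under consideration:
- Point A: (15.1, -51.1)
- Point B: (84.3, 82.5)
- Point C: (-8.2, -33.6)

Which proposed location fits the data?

Point B

For each candidate, compare |candidate − station| to the reported distance:
Point A: residuals K 149.9, L 90.7, M 53.9 → max 149.9 km
Point B: residuals K 0.0, L 0.0, M 0.0 → max 0.0 km
Point C: residuals K 125.9, L 63.2, M 53.1 → max 125.9 km
Only Point B has all residuals ≈ 0.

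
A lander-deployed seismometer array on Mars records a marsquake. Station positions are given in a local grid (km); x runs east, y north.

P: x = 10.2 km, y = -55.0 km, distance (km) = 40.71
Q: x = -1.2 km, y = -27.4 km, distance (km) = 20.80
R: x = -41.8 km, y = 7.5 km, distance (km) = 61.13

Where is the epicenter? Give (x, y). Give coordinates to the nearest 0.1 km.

Circle about each station: (x − 10.2)² + (y + 55.0)² = 40.71²; (x + 1.2)² + (y + 27.4)² = 20.80²; (x + 41.8)² + (y − 7.5)² = 61.13².
Subtracting the P equation from the Q and R equations removes the quadratic terms:
-22.8 x + 55.2 y = -1152.18
-104.0 x + 125.0 y = -3405.12
Solving the 2×2 system: x ≈ 15.2, y ≈ -14.6 km.
Check against P (with the unrounded x, y): √((x − 10.2)²+(y + 55.0)²) = 40.71 ≈ 40.71 km. ✓

x ≈ 15.2 km, y ≈ -14.6 km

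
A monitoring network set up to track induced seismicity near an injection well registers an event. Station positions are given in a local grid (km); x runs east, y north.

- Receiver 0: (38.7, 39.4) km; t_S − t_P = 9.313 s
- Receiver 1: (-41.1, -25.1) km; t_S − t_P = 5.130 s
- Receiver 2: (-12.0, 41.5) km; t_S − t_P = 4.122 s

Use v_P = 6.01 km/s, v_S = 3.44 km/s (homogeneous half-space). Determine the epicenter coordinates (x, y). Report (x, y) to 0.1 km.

x ≈ -32.2 km, y ≈ 15.2 km

Distance from S−P lag: d = Δt · v_P v_S / (v_P − v_S) = Δt · (6.01·3.44)/(6.01−3.44) ≈ 8.0445·Δt.
So d_Receiver 0 = 74.92, d_Receiver 1 = 41.27, d_Receiver 2 = 33.16 km.
Circle about each station: (x − 38.7)² + (y − 39.4)² = 74.92²; (x + 41.1)² + (y + 25.1)² = 41.27²; (x + 12.0)² + (y − 41.5)² = 33.16².
Subtracting the Receiver 0 equation from the Receiver 1 and Receiver 2 equations removes the quadratic terms:
-159.6 x − 129.0 y = 3178.96
-101.4 x + 4.2 y = 3329.62
Solving the 2×2 system: x ≈ -32.2, y ≈ 15.2 km.
Check against Receiver 0 (with the unrounded x, y): √((x − 38.7)²+(y − 39.4)²) = 74.92 ≈ 74.92 km. ✓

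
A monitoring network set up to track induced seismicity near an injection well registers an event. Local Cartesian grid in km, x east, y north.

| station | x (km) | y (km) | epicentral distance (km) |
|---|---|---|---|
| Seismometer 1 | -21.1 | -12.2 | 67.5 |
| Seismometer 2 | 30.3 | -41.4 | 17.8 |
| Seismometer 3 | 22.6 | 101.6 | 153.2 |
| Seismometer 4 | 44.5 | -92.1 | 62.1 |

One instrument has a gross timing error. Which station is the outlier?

Seismometer 3

Solve using three stations at a time. Using Seismometer 1, Seismometer 2, Seismometer 4 (subtract circle equations pairwise → linear system) gives (x, y) ≈ (44.0, -30.0).
Distances from that point to each station vs reported:
  Seismometer 1: calculated 67.5 vs reported 67.5 → residual 0.0 km
  Seismometer 2: calculated 17.9 vs reported 17.8 → residual 0.1 km
  Seismometer 3: calculated 133.3 vs reported 153.2 → residual 19.9 km
  Seismometer 4: calculated 62.1 vs reported 62.1 → residual 0.0 km
Seismometer 1, Seismometer 2, Seismometer 4 are mutually consistent (residuals ≈ 0); Seismometer 3 is off by 19.9 km.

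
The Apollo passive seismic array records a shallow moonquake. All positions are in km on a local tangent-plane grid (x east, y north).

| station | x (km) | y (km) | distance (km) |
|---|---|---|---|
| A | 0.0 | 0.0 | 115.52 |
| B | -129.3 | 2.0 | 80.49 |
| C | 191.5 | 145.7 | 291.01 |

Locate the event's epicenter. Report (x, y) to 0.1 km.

Circle about each station: x² + y² = 115.52²; (x + 129.3)² + (y − 2.0)² = 80.49²; (x − 191.5)² + (y − 145.7)² = 291.01².
Subtracting pairs of circle equations eliminates x²+y² and gives linear equations (the radical axes):
-258.6 x + 4.0 y = 23588.72
383.0 x + 291.4 y = -13441.21
Solving the 2×2 system: x ≈ -90.1, y ≈ 72.3 km.

-90.1 km east, 72.3 km north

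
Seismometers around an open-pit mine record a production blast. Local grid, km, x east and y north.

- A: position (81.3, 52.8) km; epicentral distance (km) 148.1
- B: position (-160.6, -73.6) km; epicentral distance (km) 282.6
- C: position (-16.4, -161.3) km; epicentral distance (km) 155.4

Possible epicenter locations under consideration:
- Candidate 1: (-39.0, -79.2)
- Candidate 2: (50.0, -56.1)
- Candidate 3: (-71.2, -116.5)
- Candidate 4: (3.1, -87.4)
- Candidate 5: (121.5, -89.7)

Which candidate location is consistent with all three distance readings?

Candidate 5

For each candidate, compare |candidate − station| to the reported distance:
Candidate 1: residuals A 30.5, B 160.9, C 70.2 → max 160.9 km
Candidate 2: residuals A 34.8, B 71.3, C 31.0 → max 71.3 km
Candidate 3: residuals A 79.8, B 183.4, C 84.6 → max 183.4 km
Candidate 4: residuals A 12.4, B 118.3, C 79.0 → max 118.3 km
Candidate 5: residuals A 0.0, B 0.0, C 0.0 → max 0.0 km
Only Candidate 5 has all residuals ≈ 0.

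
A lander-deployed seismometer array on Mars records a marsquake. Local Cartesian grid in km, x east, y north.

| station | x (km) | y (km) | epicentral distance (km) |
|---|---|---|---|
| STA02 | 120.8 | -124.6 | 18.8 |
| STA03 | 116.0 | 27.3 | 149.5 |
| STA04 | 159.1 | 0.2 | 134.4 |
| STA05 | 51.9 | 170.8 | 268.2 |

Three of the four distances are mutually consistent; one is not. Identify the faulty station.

Solve using three stations at a time. Using STA02, STA03, STA04 (subtract circle equations pairwise → linear system) gives (x, y) ≈ (102.2, -121.6).
Distances from that point to each station vs reported:
  STA02: calculated 18.8 vs reported 18.8 → residual 0.0 km
  STA03: calculated 149.5 vs reported 149.5 → residual 0.0 km
  STA04: calculated 134.4 vs reported 134.4 → residual 0.0 km
  STA05: calculated 296.7 vs reported 268.2 → residual 28.5 km
STA02, STA03, STA04 are mutually consistent (residuals ≈ 0); STA05 is off by 28.5 km.

STA05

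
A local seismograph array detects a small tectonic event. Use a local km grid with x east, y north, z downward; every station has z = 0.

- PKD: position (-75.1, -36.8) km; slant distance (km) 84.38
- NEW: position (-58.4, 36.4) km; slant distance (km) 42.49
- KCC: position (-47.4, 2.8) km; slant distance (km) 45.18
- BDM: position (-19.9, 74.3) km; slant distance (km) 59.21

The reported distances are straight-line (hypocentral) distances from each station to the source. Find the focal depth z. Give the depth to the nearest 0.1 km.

depth ≈ 34.8 km

Each station gives a sphere (x−x_i)² + (y−y_i)² + z² = d_i² (stations at z=0).
Subtracting the PKD sphere from NEW and KCC: z² cancels, leaving linear equations in x and y:
33.4 x + 146.4 y = 3055.85
55.4 x + 79.2 y = 339.10
Solving: x ≈ -35.200, y ≈ 28.904 km (keep extra digits for the depth step; rounded: -35.2, 28.9).
Then from the PKD sphere: z² = 84.38² − (x + 75.1)² − (y + 36.8)² with x = -35.200, y = 28.904, so z ≈ 34.799 ≈ 34.8 km.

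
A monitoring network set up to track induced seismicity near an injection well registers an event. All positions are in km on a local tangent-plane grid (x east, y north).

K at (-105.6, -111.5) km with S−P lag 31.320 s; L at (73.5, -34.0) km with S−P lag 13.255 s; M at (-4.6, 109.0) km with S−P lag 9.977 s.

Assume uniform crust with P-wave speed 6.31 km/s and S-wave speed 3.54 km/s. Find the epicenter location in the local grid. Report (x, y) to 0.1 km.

Distance from S−P lag: d = Δt · v_P v_S / (v_P − v_S) = Δt · (6.31·3.54)/(6.31−3.54) ≈ 8.0640·Δt.
So d_K = 252.57, d_L = 106.89, d_M = 80.45 km.
Circle about each station: (x + 105.6)² + (y + 111.5)² = 252.57²; (x − 73.5)² + (y + 34.0)² = 106.89²; (x + 4.6)² + (y − 109.0)² = 80.45².
Subtracting pairs of circle equations eliminates x²+y² and gives linear equations (the radical axes):
358.2 x + 155.0 y = 35340.77
202.0 x + 441.0 y = 45637.95
Solving the 2×2 system: x ≈ 67.2, y ≈ 72.7 km.

67.2 km east, 72.7 km north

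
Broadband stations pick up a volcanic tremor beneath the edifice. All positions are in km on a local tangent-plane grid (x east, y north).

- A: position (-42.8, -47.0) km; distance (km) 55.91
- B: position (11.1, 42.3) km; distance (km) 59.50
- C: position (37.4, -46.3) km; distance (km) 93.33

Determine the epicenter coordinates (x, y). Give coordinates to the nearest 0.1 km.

(-38.0, 8.7)

Circle about each station: (x + 42.8)² + (y + 47.0)² = 55.91²; (x − 11.1)² + (y − 42.3)² = 59.50²; (x − 37.4)² + (y + 46.3)² = 93.33².
Subtracting the A equation from the B and C equations removes the quadratic terms:
107.8 x + 178.6 y = -2542.66
160.4 x + 1.4 y = -6082.95
Solving the 2×2 system: x ≈ -38.0, y ≈ 8.7 km.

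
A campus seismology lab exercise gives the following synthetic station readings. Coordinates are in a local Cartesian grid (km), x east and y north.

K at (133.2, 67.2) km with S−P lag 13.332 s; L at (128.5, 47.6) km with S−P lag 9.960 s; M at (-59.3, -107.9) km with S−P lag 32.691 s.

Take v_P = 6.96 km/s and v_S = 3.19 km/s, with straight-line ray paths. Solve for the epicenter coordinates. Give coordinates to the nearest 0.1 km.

Distance from S−P lag: d = Δt · v_P v_S / (v_P − v_S) = Δt · (6.96·3.19)/(6.96−3.19) ≈ 5.8892·Δt.
So d_K = 78.52, d_L = 58.66, d_M = 192.52 km.
Circle about each station: (x − 133.2)² + (y − 67.2)² = 78.52²; (x − 128.5)² + (y − 47.6)² = 58.66²; (x + 59.3)² + (y + 107.9)² = 192.52².
Subtracting pairs of circle equations eliminates x²+y² and gives linear equations (the radical axes):
-9.4 x − 39.2 y = -755.68
-385.0 x − 350.2 y = -37997.74
Solving the 2×2 system: x ≈ 103.8, y ≈ -5.6 km.

x ≈ 103.8 km, y ≈ -5.6 km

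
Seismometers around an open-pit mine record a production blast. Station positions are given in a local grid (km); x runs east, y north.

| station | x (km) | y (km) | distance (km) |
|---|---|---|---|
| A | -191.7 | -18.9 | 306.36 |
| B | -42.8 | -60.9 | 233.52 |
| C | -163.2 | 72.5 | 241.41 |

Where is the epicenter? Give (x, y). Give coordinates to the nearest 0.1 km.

(67.0, 145.2)

Circle about each station: (x + 191.7)² + (y + 18.9)² = 306.36²; (x + 42.8)² + (y + 60.9)² = 233.52²; (x + 163.2)² + (y − 72.5)² = 241.41².
Subtracting the A equation from the B and C equations removes the quadratic terms:
297.8 x − 84.0 y = 7759.41
57.0 x + 182.8 y = 30362.05
Solving the 2×2 system: x ≈ 67.0, y ≈ 145.2 km.
Check against A (with the unrounded x, y): √((x + 191.7)²+(y + 18.9)²) = 306.37 ≈ 306.36 km. ✓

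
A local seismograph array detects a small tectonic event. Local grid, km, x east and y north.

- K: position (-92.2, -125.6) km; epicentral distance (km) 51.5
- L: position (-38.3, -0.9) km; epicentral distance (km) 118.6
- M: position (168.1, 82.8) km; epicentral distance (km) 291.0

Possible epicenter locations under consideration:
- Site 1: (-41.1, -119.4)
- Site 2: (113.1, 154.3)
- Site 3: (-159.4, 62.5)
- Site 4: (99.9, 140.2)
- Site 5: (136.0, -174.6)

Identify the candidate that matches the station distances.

For each candidate, compare |candidate − station| to the reported distance:
Site 1: residuals K 0.0, L 0.1, M 0.1 → max 0.1 km
Site 2: residuals K 295.6, L 98.2, M 200.8 → max 295.6 km
Site 3: residuals K 148.2, L 18.1, M 37.1 → max 148.2 km
Site 4: residuals K 276.5, L 78.9, M 201.9 → max 276.5 km
Site 5: residuals K 181.9, L 127.5, M 31.6 → max 181.9 km
Only Site 1 has all residuals ≈ 0.

Site 1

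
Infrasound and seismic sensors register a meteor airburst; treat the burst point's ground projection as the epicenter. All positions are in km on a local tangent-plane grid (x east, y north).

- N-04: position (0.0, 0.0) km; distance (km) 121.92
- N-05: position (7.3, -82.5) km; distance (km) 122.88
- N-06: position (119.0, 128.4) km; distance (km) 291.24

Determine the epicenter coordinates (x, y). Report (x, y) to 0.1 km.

Circle about each station: x² + y² = 121.92²; (x − 7.3)² + (y + 82.5)² = 122.88²; (x − 119.0)² + (y − 128.4)² = 291.24².
Subtracting the N-04 equation from the N-05 and N-06 equations removes the quadratic terms:
14.6 x − 165.0 y = 6624.53
238.0 x + 256.8 y = -39308.69
Solving the 2×2 system: x ≈ -111.2, y ≈ -50.0 km.

x ≈ -111.2 km, y ≈ -50.0 km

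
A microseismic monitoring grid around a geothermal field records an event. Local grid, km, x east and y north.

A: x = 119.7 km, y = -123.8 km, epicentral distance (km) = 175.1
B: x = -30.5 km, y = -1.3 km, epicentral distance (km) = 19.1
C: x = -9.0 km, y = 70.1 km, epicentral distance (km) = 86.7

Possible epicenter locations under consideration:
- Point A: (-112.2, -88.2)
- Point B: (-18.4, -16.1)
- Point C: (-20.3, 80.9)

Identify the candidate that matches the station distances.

Point B

For each candidate, compare |candidate − station| to the reported distance:
Point A: residuals A 59.5, B 100.2, C 102.3 → max 102.3 km
Point B: residuals A 0.0, B 0.0, C 0.0 → max 0.0 km
Point C: residuals A 72.9, B 63.7, C 71.1 → max 72.9 km
Only Point B has all residuals ≈ 0.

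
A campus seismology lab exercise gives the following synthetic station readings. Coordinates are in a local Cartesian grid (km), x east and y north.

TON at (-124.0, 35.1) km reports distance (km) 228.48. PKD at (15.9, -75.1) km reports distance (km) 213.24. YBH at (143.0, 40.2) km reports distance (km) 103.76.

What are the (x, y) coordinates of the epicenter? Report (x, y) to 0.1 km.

Circle about each station: (x + 124.0)² + (y − 35.1)² = 228.48²; (x − 15.9)² + (y + 75.1)² = 213.24²; (x − 143.0)² + (y − 40.2)² = 103.76².
Subtracting the TON equation from the PKD and YBH equations removes the quadratic terms:
279.8 x − 220.4 y = -3983.38
534.0 x + 10.2 y = 46894.00
Solving the 2×2 system: x ≈ 85.4, y ≈ 126.5 km.
Check against TON (with the unrounded x, y): √((x + 124.0)²+(y − 35.1)²) = 228.47 ≈ 228.48 km. ✓

(85.4, 126.5)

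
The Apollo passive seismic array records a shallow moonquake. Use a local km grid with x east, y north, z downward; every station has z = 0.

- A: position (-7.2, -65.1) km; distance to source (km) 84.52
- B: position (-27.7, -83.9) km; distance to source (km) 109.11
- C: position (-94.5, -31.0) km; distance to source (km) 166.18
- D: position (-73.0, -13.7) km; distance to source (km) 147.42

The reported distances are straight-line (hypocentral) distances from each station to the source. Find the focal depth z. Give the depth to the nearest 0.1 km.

Each station gives a sphere (x−x_i)² + (y−y_i)² + z² = d_i² (stations at z=0).
Subtracting the A sphere from B and C: z² cancels, leaving linear equations in x and y:
-41.0 x − 37.6 y = -1244.71
-174.6 x + 68.2 y = -14870.76
Solving: x ≈ 68.798, y ≈ -41.915 km (keep extra digits for the depth step; rounded: 68.8, -41.9).
Then from the A sphere: z² = 84.52² − (x + 7.2)² − (y + 65.1)² with x = 68.798, y = -41.915, so z ≈ 28.816 ≈ 28.8 km.
Check against D (with the unrounded solution): distance 147.42 ≈ 147.42 km. ✓

28.8 km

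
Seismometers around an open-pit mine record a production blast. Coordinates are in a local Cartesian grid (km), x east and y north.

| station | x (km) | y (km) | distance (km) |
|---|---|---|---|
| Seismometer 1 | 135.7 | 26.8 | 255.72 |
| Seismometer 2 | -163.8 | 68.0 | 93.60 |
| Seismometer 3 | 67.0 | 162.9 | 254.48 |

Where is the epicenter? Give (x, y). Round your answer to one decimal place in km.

Circle about each station: (x − 135.7)² + (y − 26.8)² = 255.72²; (x + 163.8)² + (y − 68.0)² = 93.60²; (x − 67.0)² + (y − 162.9)² = 254.48².
Subtracting pairs of circle equations eliminates x²+y² and gives linear equations (the radical axes):
-599.0 x + 82.4 y = 68953.47
-137.4 x + 272.2 y = 12525.33
Solving the 2×2 system: x ≈ -116.9, y ≈ -13.0 km.

-116.9 km east, -13.0 km north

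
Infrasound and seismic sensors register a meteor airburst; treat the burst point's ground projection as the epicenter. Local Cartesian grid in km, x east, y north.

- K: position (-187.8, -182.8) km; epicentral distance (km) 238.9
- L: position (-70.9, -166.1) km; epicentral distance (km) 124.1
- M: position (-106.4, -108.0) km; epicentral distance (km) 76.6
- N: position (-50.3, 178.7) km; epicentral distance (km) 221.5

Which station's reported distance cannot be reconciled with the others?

Solve using three stations at a time. Using L, M, N (subtract circle equations pairwise → linear system) gives (x, y) ≈ (-67.5, -42.1).
Distances from that point to each station vs reported:
  K: calculated 185.1 vs reported 238.9 → residual 53.8 km
  L: calculated 124.0 vs reported 124.1 → residual 0.1 km
  M: calculated 76.5 vs reported 76.6 → residual 0.1 km
  N: calculated 221.5 vs reported 221.5 → residual 0.0 km
L, M, N are mutually consistent (residuals ≈ 0); K is off by 53.8 km.

K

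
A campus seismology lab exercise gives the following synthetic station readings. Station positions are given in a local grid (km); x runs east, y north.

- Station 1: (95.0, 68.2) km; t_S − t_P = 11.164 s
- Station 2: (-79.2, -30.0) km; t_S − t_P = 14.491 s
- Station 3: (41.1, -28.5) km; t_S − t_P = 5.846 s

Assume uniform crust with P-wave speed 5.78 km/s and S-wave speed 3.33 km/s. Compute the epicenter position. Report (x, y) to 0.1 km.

Distance from S−P lag: d = Δt · v_P v_S / (v_P − v_S) = Δt · (5.78·3.33)/(5.78−3.33) ≈ 7.8561·Δt.
So d_Station 1 = 87.71, d_Station 2 = 113.84, d_Station 3 = 45.93 km.
Circle about each station: (x − 95.0)² + (y − 68.2)² = 87.71²; (x + 79.2)² + (y + 30.0)² = 113.84²; (x − 41.1)² + (y + 28.5)² = 45.93².
Subtracting the Station 1 equation from the Station 2 and Station 3 equations removes the quadratic terms:
-348.4 x − 196.4 y = -11770.10
-107.8 x − 193.4 y = -5591.30
Solving the 2×2 system: x ≈ 25.5, y ≈ 14.7 km.
Check against Station 1 (with the unrounded x, y): √((x − 95.0)²+(y − 68.2)²) = 87.71 ≈ 87.71 km. ✓

x ≈ 25.5 km, y ≈ 14.7 km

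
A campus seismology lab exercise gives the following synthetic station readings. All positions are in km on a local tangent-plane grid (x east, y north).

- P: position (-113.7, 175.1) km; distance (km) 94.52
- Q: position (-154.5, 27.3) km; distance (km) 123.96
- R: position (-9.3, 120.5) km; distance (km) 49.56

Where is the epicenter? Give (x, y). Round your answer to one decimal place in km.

Circle about each station: (x + 113.7)² + (y − 175.1)² = 94.52²; (x + 154.5)² + (y − 27.3)² = 123.96²; (x + 9.3)² + (y − 120.5)² = 49.56².
Subtracting pairs of circle equations eliminates x²+y² and gives linear equations (the radical axes):
-81.6 x − 295.6 y = -25404.21
208.8 x − 109.2 y = -22503.12
Solving the 2×2 system: x ≈ -54.9, y ≈ 101.1 km.

x ≈ -54.9 km, y ≈ 101.1 km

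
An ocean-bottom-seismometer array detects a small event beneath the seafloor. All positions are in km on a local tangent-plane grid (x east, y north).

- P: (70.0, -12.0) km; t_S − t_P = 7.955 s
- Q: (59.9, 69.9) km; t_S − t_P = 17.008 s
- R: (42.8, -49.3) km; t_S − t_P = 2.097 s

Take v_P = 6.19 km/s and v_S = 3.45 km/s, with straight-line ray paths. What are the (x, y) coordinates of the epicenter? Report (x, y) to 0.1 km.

x ≈ 29.8 km, y ≈ -59.2 km

Distance from S−P lag: d = Δt · v_P v_S / (v_P − v_S) = Δt · (6.19·3.45)/(6.19−3.45) ≈ 7.7940·Δt.
So d_P = 62.00, d_Q = 132.56, d_R = 16.34 km.
Circle about each station: (x − 70.0)² + (y + 12.0)² = 62.00²; (x − 59.9)² + (y − 69.9)² = 132.56²; (x − 42.8)² + (y + 49.3)² = 16.34².
Subtracting pairs of circle equations eliminates x²+y² and gives linear equations (the radical axes):
-20.2 x + 163.8 y = -10298.13
-54.4 x − 74.6 y = 2795.33
Solving the 2×2 system: x ≈ 29.8, y ≈ -59.2 km.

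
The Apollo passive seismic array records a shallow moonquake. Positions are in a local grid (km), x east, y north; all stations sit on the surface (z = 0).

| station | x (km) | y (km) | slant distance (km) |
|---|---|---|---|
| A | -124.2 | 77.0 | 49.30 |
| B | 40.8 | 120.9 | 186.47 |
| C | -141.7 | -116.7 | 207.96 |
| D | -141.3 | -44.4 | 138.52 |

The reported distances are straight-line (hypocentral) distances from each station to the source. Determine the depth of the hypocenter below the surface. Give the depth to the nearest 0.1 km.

Each station gives a sphere (x−x_i)² + (y−y_i)² + z² = d_i² (stations at z=0).
Subtracting the A sphere from B and C: z² cancels, leaving linear equations in x and y:
330.0 x + 87.8 y = -37413.76
-35.0 x − 387.4 y = -28473.73
Solving: x ≈ -136.204, y ≈ 85.805 km (keep extra digits for the depth step; rounded: -136.2, 85.8).
Then from the A sphere: z² = 49.30² − (x + 124.2)² − (y − 77.0)² with x = -136.204, y = 85.805, so z ≈ 46.999 ≈ 47.0 km.
Check against D (with the unrounded solution): distance 138.52 ≈ 138.52 km. ✓

47.0 km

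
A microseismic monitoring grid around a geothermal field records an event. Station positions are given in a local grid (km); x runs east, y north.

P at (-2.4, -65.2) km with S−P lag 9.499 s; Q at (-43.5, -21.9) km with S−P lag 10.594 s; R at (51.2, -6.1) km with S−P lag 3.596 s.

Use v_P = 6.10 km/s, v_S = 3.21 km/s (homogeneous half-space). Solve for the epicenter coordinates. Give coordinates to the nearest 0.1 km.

x ≈ 26.9 km, y ≈ -7.9 km

Distance from S−P lag: d = Δt · v_P v_S / (v_P − v_S) = Δt · (6.10·3.21)/(6.10−3.21) ≈ 6.7754·Δt.
So d_P = 64.36, d_Q = 71.78, d_R = 24.36 km.
Circle about each station: (x + 2.4)² + (y + 65.2)² = 64.36²; (x + 43.5)² + (y + 21.9)² = 71.78²; (x − 51.2)² + (y + 6.1)² = 24.36².
Subtracting the P equation from the Q and R equations removes the quadratic terms:
-82.2 x + 86.6 y = -2895.10
107.2 x + 118.2 y = 1950.65
Solving the 2×2 system: x ≈ 26.9, y ≈ -7.9 km.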